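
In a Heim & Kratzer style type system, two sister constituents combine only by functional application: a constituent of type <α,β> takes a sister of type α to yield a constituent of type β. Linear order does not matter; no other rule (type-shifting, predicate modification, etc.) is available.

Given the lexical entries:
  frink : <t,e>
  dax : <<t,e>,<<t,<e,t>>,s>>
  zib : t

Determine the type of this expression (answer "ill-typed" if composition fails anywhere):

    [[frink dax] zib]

[frink dax]: functor dax : <<t,e>,<<t,<e,t>>,s>>, argument frink : <t,e>; result <<t,<e,t>>,s>.
[[frink dax] zib]: <<t,<e,t>>,s> and t cannot combine by function application — type clash.

ill-typed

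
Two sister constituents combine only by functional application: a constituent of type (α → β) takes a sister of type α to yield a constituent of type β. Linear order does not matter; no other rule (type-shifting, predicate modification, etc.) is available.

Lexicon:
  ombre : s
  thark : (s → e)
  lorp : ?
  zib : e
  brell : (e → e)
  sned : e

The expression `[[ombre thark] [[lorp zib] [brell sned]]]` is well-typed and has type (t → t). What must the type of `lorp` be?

[[ombre thark] [[lorp zib] [brell sned]]] must have type (t → t). The sister [ombre thark] has type e; that is not a function onto (t → t), so [[lorp zib] [brell sned]] must be the functor, of type (e → (t → t)).
[[lorp zib] [brell sned]] must have type (e → (t → t)). The sister [brell sned] has type e; that is not a function onto (e → (t → t)), so [lorp zib] must be the functor, of type (e → (e → (t → t))).
[lorp zib] must have type (e → (e → (t → t))). The sister zib has type e; that is not a function onto (e → (e → (t → t))), so lorp must be the functor, of type (e → (e → (e → (t → t)))).

(e → (e → (e → (t → t))))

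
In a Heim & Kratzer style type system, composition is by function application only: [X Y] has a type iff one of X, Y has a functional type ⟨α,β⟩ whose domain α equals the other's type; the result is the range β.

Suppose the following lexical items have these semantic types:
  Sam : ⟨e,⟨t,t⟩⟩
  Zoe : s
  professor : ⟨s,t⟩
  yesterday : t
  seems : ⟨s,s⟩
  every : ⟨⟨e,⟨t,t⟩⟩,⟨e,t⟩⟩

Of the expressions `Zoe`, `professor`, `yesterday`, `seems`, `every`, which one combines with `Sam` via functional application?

every

Zoe : s — neither side's domain matches the other.
professor : ⟨s,t⟩ — neither side's domain matches the other.
yesterday : t — neither side's domain matches the other.
seems : ⟨s,s⟩ — neither side's domain matches the other.
every — combines: every : ⟨⟨e,⟨t,t⟩⟩,⟨e,t⟩⟩ takes Sam : ⟨e,⟨t,t⟩⟩ as argument, giving ⟨e,t⟩.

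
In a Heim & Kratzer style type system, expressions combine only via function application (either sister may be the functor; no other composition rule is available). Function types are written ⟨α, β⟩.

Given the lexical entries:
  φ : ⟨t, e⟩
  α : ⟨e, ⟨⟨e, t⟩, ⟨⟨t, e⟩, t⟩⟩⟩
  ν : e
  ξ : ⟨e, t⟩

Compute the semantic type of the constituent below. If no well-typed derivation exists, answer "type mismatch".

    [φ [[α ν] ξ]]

t

At [α ν], α : ⟨e, ⟨⟨e, t⟩, ⟨⟨t, e⟩, t⟩⟩⟩ takes ν : e, giving ⟨⟨e, t⟩, ⟨⟨t, e⟩, t⟩⟩.
At [[α ν] ξ], [α ν] : ⟨⟨e, t⟩, ⟨⟨t, e⟩, t⟩⟩ takes ξ : ⟨e, t⟩, giving ⟨⟨t, e⟩, t⟩.
At [φ [[α ν] ξ]], [[α ν] ξ] : ⟨⟨t, e⟩, t⟩ takes φ : ⟨t, e⟩, giving t.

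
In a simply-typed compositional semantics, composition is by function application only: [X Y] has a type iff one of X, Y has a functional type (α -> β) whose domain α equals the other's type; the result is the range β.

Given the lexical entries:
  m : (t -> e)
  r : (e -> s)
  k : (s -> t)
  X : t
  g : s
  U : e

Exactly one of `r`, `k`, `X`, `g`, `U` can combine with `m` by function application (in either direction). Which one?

r : (e -> s) — no; m wants t, and r wants e.
k : (s -> t) — no; m wants t, and k wants s.
X — combines: m : (t -> e) takes X : t as argument, giving e.
g : s — no; m wants t, and g wants nothing (atomic).
U : e — no; m wants t, and U wants nothing (atomic).

X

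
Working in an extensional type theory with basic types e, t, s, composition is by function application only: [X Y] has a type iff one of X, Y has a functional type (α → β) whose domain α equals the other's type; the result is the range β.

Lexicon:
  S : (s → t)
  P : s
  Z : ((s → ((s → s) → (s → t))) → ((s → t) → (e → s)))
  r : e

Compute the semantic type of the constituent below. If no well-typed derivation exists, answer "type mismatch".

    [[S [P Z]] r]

type mismatch

[P Z]: s and ((s → ((s → s) → (s → t))) → ((s → t) → (e → s))) cannot combine by function application — type clash.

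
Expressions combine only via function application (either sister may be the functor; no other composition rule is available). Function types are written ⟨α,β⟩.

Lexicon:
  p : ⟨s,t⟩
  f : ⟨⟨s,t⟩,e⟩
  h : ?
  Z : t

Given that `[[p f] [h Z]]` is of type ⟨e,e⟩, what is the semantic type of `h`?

⟨t,⟨e,⟨e,e⟩⟩⟩

At [[p f] [h Z]] (required: ⟨e,e⟩): [p f] is e, which is not a function with range ⟨e,e⟩; hence [h Z] is the functor — type ⟨e,⟨e,e⟩⟩.
At [h Z] (required: ⟨e,⟨e,e⟩⟩): Z is t, which is not a function with range ⟨e,⟨e,e⟩⟩; hence h is the functor — type ⟨t,⟨e,⟨e,e⟩⟩⟩.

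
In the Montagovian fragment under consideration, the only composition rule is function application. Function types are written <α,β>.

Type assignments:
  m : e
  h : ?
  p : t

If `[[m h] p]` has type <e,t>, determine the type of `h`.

<e,<t,<e,t>>>

[[m h] p] is required to be <e,t>. p : t cannot yield <e,t> as functor, so [m h] : <t,<e,t>>.
[m h] is required to be <t,<e,t>>. m : e cannot yield <t,<e,t>> as functor, so h : <e,<t,<e,t>>>.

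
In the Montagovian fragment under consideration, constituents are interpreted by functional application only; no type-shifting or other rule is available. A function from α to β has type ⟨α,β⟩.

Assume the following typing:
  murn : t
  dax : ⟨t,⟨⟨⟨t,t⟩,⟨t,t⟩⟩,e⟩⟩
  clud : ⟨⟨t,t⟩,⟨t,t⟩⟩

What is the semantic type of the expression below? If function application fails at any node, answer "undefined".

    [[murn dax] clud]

e

[murn dax]: functor dax : ⟨t,⟨⟨⟨t,t⟩,⟨t,t⟩⟩,e⟩⟩, argument murn : t; result ⟨⟨⟨t,t⟩,⟨t,t⟩⟩,e⟩.
[[murn dax] clud]: functor [murn dax] : ⟨⟨⟨t,t⟩,⟨t,t⟩⟩,e⟩, argument clud : ⟨⟨t,t⟩,⟨t,t⟩⟩; result e.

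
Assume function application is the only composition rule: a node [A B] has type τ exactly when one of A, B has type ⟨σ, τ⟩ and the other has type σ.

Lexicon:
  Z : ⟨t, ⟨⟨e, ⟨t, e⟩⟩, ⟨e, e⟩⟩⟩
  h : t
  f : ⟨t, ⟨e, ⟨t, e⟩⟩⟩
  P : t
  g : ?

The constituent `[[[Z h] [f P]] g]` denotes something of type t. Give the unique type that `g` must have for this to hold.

⟨⟨e, e⟩, t⟩

At [[[Z h] [f P]] g] (required: t): [[Z h] [f P]] is ⟨e, e⟩, which is not a function with range t; hence g is the functor — type ⟨⟨e, e⟩, t⟩.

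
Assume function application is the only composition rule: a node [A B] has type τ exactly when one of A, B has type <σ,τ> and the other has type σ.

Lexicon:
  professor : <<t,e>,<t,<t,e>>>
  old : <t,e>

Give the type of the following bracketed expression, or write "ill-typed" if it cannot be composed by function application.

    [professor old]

[professor old]: functor professor : <<t,e>,<t,<t,e>>>, argument old : <t,e>; result <t,<t,e>>.

<t,<t,e>>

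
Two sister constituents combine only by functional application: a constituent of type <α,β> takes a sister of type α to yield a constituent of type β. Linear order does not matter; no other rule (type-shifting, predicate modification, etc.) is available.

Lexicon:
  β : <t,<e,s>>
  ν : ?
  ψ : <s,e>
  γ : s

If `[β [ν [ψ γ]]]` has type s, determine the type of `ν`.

<e,<<t,<e,s>>,s>>

At [β [ν [ψ γ]]] (required: s): β is <t,<e,s>>, which is not a function with range s; hence [ν [ψ γ]] is the functor — type <<t,<e,s>>,s>.
At [ν [ψ γ]] (required: <<t,<e,s>>,s>): [ψ γ] is e, which is not a function with range <<t,<e,s>>,s>; hence ν is the functor — type <e,<<t,<e,s>>,s>>.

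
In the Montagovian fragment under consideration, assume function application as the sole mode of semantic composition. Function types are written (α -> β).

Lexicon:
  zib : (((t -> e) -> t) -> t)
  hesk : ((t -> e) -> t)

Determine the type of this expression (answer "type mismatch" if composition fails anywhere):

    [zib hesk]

[zib hesk] — zib of type (((t -> e) -> t) -> t) combines with hesk of type ((t -> e) -> t): type t.

t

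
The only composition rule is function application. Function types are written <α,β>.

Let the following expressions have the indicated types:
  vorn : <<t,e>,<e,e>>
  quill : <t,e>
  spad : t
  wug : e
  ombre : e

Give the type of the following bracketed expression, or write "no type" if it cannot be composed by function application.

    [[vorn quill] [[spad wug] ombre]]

[vorn quill]: vorn is <<t,e>,<e,e>>, quill is <t,e>; result <e,e>.
At [spad wug]: neither t nor e can take the other as argument; the node is ill-typed.

no type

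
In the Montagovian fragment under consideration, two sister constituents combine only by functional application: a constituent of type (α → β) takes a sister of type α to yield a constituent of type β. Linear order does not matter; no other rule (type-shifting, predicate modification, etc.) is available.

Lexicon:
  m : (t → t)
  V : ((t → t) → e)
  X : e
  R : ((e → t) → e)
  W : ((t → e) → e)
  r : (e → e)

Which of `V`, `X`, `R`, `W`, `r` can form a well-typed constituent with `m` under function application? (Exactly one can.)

V

V — combines: V : ((t → t) → e) takes m : (t → t) as argument, giving e.
X : e — neither side's domain matches the other.
R : ((e → t) → e) — neither side's domain matches the other.
W : ((t → e) → e) — neither side's domain matches the other.
r : (e → e) — neither side's domain matches the other.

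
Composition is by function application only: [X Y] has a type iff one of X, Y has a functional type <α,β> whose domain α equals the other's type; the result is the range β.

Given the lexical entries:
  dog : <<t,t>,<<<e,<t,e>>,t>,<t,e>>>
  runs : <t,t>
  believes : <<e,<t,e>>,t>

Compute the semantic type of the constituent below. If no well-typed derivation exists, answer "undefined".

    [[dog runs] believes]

[dog runs]: <<t,t>,<<<e,<t,e>>,t>,<t,e>>> applied to <t,t> yields <<<e,<t,e>>,t>,<t,e>>.
[[dog runs] believes]: <<<e,<t,e>>,t>,<t,e>> applied to <<e,<t,e>>,t> yields <t,e>.

<t,e>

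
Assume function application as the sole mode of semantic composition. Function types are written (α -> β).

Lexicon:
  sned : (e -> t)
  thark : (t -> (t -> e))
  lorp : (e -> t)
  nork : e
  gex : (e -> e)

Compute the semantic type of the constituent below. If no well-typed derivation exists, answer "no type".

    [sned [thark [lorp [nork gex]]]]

[nork gex] — gex of type (e -> e) combines with nork of type e: type e.
[lorp [nork gex]] — lorp of type (e -> t) combines with [nork gex] of type e: type t.
[thark [lorp [nork gex]]] — thark of type (t -> (t -> e)) combines with [lorp [nork gex]] of type t: type (t -> e).
[sned [thark [lorp [nork gex]]]]: (e -> t) with (t -> e) — neither is a function whose domain matches the other; composition fails here.

no type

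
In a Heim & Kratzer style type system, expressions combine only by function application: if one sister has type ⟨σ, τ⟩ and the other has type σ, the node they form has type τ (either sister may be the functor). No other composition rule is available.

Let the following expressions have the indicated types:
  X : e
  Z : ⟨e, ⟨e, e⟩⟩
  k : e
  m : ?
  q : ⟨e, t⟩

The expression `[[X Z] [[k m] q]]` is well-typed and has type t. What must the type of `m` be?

[[X Z] [[k m] q]] must have type t. The sister [X Z] has type ⟨e, e⟩; that is not a function onto t, so [[k m] q] must be the functor, of type ⟨⟨e, e⟩, t⟩.
[[k m] q] must have type ⟨⟨e, e⟩, t⟩. The sister q has type ⟨e, t⟩; that is not a function onto ⟨⟨e, e⟩, t⟩, so [k m] must be the functor, of type ⟨⟨e, t⟩, ⟨⟨e, e⟩, t⟩⟩.
[k m] must have type ⟨⟨e, t⟩, ⟨⟨e, e⟩, t⟩⟩. The sister k has type e; that is not a function onto ⟨⟨e, t⟩, ⟨⟨e, e⟩, t⟩⟩, so m must be the functor, of type ⟨e, ⟨⟨e, t⟩, ⟨⟨e, e⟩, t⟩⟩⟩.

⟨e, ⟨⟨e, t⟩, ⟨⟨e, e⟩, t⟩⟩⟩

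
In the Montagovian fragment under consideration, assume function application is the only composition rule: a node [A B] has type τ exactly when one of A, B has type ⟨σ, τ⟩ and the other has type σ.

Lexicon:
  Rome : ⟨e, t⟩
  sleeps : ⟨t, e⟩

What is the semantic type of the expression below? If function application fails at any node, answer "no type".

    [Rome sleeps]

[Rome sleeps]: ⟨e, t⟩ with ⟨t, e⟩ — neither is a function whose domain matches the other; composition fails here.

no type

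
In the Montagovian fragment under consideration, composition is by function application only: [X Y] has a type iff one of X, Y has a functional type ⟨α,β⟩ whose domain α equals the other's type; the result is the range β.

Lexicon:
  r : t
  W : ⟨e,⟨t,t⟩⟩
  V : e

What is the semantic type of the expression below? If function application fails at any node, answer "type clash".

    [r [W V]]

t

At [W V], W : ⟨e,⟨t,t⟩⟩ takes V : e, giving ⟨t,t⟩.
At [r [W V]], [W V] : ⟨t,t⟩ takes r : t, giving t.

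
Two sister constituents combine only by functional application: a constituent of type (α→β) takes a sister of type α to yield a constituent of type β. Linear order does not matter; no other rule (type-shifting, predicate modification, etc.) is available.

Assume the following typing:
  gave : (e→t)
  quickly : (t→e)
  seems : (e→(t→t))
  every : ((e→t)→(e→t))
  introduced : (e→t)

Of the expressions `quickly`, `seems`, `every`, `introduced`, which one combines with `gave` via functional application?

every

quickly : (t→e) — does not combine with gave.
seems : (e→(t→t)) — does not combine with gave.
every — combines: every : ((e→t)→(e→t)) takes gave : (e→t) as argument, giving (e→t).
introduced : (e→t) — does not combine with gave.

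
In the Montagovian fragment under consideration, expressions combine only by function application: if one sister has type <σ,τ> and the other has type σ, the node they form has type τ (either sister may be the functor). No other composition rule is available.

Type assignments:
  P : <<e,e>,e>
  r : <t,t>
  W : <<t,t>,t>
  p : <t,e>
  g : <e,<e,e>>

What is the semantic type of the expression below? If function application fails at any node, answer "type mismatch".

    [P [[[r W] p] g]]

[r W] — W of type <<t,t>,t> combines with r of type <t,t>: type t.
[[r W] p] — p of type <t,e> combines with [r W] of type t: type e.
[[[r W] p] g] — g of type <e,<e,e>> combines with [[r W] p] of type e: type <e,e>.
[P [[[r W] p] g]] — P of type <<e,e>,e> combines with [[[r W] p] g] of type <e,e>: type e.

e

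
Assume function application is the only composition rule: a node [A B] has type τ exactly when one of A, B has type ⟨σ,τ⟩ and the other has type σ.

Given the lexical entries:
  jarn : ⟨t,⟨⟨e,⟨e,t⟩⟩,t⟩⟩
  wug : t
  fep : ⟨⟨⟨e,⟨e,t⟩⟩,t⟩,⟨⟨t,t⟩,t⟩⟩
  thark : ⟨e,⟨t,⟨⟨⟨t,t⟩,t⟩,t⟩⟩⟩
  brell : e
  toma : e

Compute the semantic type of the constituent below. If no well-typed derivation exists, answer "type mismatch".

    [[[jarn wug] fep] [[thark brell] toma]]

type mismatch

[jarn wug]: ⟨t,⟨⟨e,⟨e,t⟩⟩,t⟩⟩ applied to t yields ⟨⟨e,⟨e,t⟩⟩,t⟩.
[[jarn wug] fep]: ⟨⟨⟨e,⟨e,t⟩⟩,t⟩,⟨⟨t,t⟩,t⟩⟩ applied to ⟨⟨e,⟨e,t⟩⟩,t⟩ yields ⟨⟨t,t⟩,t⟩.
[thark brell]: ⟨e,⟨t,⟨⟨⟨t,t⟩,t⟩,t⟩⟩⟩ applied to e yields ⟨t,⟨⟨⟨t,t⟩,t⟩,t⟩⟩.
[[thark brell] toma]: ⟨t,⟨⟨⟨t,t⟩,t⟩,t⟩⟩ with e — neither is a function whose domain matches the other; composition fails here.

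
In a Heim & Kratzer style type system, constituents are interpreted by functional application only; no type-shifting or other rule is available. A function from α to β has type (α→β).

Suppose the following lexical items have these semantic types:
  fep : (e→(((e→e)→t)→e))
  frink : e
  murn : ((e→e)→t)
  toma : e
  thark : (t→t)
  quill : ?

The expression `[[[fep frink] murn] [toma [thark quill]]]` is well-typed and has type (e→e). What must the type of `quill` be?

At [[[fep frink] murn] [toma [thark quill]]] (required: (e→e)): [[fep frink] murn] is e, which is not a function with range (e→e); hence [toma [thark quill]] is the functor — type (e→(e→e)).
At [toma [thark quill]] (required: (e→(e→e))): toma is e, which is not a function with range (e→(e→e)); hence [thark quill] is the functor — type (e→(e→(e→e))).
At [thark quill] (required: (e→(e→(e→e)))): thark is (t→t), which is not a function with range (e→(e→(e→e))); hence quill is the functor — type ((t→t)→(e→(e→(e→e)))).

((t→t)→(e→(e→(e→e))))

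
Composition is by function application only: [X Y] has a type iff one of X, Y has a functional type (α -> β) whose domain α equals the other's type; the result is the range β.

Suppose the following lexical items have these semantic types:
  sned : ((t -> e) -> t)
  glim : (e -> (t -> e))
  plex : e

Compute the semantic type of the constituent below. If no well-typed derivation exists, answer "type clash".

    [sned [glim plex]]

[glim plex]: (e -> (t -> e)) applied to e yields (t -> e).
[sned [glim plex]]: ((t -> e) -> t) applied to (t -> e) yields t.

t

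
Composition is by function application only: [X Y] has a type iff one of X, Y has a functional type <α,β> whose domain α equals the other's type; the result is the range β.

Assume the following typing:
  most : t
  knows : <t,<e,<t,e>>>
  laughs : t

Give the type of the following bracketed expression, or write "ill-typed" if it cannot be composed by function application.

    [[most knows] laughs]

ill-typed

[most knows] — knows of type <t,<e,<t,e>>> combines with most of type t: type <e,<t,e>>.
At [[most knows] laughs]: neither <e,<t,e>> nor t can take the other as argument; the node is ill-typed.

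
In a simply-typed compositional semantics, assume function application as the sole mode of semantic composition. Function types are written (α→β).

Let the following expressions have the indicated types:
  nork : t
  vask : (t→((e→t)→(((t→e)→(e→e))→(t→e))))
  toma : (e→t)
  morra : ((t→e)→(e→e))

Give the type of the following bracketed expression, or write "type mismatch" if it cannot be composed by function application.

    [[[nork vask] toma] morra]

[nork vask]: vask is (t→((e→t)→(((t→e)→(e→e))→(t→e)))), nork is t; result ((e→t)→(((t→e)→(e→e))→(t→e))).
[[nork vask] toma]: [nork vask] is ((e→t)→(((t→e)→(e→e))→(t→e))), toma is (e→t); result (((t→e)→(e→e))→(t→e)).
[[[nork vask] toma] morra]: [[nork vask] toma] is (((t→e)→(e→e))→(t→e)), morra is ((t→e)→(e→e)); result (t→e).

(t→e)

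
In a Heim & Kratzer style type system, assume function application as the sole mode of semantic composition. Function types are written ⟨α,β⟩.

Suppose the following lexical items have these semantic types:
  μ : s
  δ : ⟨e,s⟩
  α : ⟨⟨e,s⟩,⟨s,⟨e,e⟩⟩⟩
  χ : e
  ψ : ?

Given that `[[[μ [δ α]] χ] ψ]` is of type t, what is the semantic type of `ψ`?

⟨e,t⟩

[[[μ [δ α]] χ] ψ] is required to be t. [[μ [δ α]] χ] : e cannot yield t as functor, so ψ : ⟨e,t⟩.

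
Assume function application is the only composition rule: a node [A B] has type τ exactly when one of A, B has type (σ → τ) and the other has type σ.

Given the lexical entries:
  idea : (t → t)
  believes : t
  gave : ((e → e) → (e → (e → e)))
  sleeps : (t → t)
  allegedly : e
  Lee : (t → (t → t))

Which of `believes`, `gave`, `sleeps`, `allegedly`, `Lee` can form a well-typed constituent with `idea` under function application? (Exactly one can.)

believes

believes — combines: idea : (t → t) takes believes : t as argument, giving t.
gave : ((e → e) → (e → (e → e))) — does not combine with idea.
sleeps : (t → t) — does not combine with idea.
allegedly : e — does not combine with idea.
Lee : (t → (t → t)) — does not combine with idea.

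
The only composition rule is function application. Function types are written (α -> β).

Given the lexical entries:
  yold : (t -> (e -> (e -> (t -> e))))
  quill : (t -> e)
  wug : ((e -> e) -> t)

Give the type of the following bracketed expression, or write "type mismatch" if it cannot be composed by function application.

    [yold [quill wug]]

[quill wug]: (t -> e) with ((e -> e) -> t) — neither is a function whose domain matches the other; composition fails here.

type mismatch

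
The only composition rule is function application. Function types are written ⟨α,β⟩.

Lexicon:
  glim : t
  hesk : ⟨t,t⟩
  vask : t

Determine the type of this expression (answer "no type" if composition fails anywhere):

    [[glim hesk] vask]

no type

At [glim hesk], hesk : ⟨t,t⟩ takes glim : t, giving t.
[[glim hesk] vask]: t and t cannot combine by function application — type clash.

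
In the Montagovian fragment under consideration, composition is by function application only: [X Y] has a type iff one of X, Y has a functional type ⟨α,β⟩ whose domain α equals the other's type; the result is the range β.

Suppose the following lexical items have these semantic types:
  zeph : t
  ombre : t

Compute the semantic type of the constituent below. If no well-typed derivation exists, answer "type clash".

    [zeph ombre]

[zeph ombre]: t and t cannot combine by function application — type clash.

type clash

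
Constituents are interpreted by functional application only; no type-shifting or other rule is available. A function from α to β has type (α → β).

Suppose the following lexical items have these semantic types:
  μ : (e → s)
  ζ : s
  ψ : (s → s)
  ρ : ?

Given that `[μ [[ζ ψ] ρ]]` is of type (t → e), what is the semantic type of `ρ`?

[μ [[ζ ψ] ρ]] is required to be (t → e). μ : (e → s) cannot yield (t → e) as functor, so [[ζ ψ] ρ] : ((e → s) → (t → e)).
[[ζ ψ] ρ] is required to be ((e → s) → (t → e)). [ζ ψ] : s cannot yield ((e → s) → (t → e)) as functor, so ρ : (s → ((e → s) → (t → e))).

(s → ((e → s) → (t → e)))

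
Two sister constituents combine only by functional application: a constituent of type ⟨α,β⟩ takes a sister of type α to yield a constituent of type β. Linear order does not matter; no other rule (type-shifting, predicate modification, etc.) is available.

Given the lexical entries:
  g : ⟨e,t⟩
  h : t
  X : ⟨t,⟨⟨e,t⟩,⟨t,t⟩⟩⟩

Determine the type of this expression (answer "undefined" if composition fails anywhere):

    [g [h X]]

At [h X], X : ⟨t,⟨⟨e,t⟩,⟨t,t⟩⟩⟩ takes h : t, giving ⟨⟨e,t⟩,⟨t,t⟩⟩.
At [g [h X]], [h X] : ⟨⟨e,t⟩,⟨t,t⟩⟩ takes g : ⟨e,t⟩, giving ⟨t,t⟩.

⟨t,t⟩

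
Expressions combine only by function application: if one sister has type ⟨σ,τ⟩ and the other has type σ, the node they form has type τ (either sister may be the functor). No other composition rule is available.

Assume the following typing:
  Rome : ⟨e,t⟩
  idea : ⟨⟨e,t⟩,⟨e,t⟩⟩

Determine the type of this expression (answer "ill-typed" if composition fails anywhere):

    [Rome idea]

⟨e,t⟩

[Rome idea]: functor idea : ⟨⟨e,t⟩,⟨e,t⟩⟩, argument Rome : ⟨e,t⟩; result ⟨e,t⟩.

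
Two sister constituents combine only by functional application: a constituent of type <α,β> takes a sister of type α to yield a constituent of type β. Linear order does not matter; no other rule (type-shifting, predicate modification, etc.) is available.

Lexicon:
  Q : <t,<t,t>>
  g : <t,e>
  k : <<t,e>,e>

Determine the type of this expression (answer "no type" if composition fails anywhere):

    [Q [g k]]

no type

[g k] — k of type <<t,e>,e> combines with g of type <t,e>: type e.
[Q [g k]]: <t,<t,t>> and e cannot combine by function application — type clash.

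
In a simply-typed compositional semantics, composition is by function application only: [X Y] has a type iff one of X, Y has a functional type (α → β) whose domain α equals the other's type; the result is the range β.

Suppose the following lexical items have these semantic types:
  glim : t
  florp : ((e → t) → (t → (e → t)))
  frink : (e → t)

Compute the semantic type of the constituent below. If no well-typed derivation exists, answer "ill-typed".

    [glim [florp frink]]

(e → t)

[florp frink]: functor florp : ((e → t) → (t → (e → t))), argument frink : (e → t); result (t → (e → t)).
[glim [florp frink]]: functor [florp frink] : (t → (e → t)), argument glim : t; result (e → t).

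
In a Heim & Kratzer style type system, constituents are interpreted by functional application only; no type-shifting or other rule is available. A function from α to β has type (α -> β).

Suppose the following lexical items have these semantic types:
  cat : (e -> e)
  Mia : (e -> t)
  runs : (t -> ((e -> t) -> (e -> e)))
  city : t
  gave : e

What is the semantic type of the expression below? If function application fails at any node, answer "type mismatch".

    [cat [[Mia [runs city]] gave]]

[runs city]: runs is (t -> ((e -> t) -> (e -> e))), city is t; result ((e -> t) -> (e -> e)).
[Mia [runs city]]: [runs city] is ((e -> t) -> (e -> e)), Mia is (e -> t); result (e -> e).
[[Mia [runs city]] gave]: [Mia [runs city]] is (e -> e), gave is e; result e.
[cat [[Mia [runs city]] gave]]: cat is (e -> e), [[Mia [runs city]] gave] is e; result e.

e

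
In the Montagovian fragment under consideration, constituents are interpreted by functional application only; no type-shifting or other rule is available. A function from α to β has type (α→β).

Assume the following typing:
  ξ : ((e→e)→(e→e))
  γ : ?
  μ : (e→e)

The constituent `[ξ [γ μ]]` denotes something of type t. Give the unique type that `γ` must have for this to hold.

((e→e)→(((e→e)→(e→e))→t))

At [ξ [γ μ]] (required: t): ξ is ((e→e)→(e→e)), which is not a function with range t; hence [γ μ] is the functor — type (((e→e)→(e→e))→t).
At [γ μ] (required: (((e→e)→(e→e))→t)): μ is (e→e), which is not a function with range (((e→e)→(e→e))→t); hence γ is the functor — type ((e→e)→(((e→e)→(e→e))→t)).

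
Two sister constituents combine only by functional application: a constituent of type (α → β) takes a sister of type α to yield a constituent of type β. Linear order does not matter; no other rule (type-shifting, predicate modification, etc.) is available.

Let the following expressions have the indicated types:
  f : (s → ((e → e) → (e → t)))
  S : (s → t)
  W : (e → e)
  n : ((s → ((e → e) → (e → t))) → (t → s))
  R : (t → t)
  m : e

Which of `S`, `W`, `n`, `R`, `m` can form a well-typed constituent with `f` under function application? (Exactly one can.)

n

S : (s → t) — does not combine with f.
W : (e → e) — does not combine with f.
n — combines: n : ((s → ((e → e) → (e → t))) → (t → s)) takes f : (s → ((e → e) → (e → t))) as argument, giving (t → s).
R : (t → t) — does not combine with f.
m : e — does not combine with f.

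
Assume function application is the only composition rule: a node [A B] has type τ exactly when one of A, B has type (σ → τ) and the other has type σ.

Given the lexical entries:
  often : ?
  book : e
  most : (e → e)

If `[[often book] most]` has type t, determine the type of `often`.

(e → ((e → e) → t))

[[often book] most] must have type t. The sister most has type (e → e); that is not a function onto t, so [often book] must be the functor, of type ((e → e) → t).
[often book] must have type ((e → e) → t). The sister book has type e; that is not a function onto ((e → e) → t), so often must be the functor, of type (e → ((e → e) → t)).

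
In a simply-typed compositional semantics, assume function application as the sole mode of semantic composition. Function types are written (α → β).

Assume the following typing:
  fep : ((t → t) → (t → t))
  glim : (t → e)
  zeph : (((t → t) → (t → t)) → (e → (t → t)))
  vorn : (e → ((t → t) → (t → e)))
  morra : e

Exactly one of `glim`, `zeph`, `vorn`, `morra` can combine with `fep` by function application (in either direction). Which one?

glim : (t → e) — does not combine with fep.
zeph — combines: zeph : (((t → t) → (t → t)) → (e → (t → t))) takes fep : ((t → t) → (t → t)) as argument, giving (e → (t → t)).
vorn : (e → ((t → t) → (t → e))) — does not combine with fep.
morra : e — does not combine with fep.

zeph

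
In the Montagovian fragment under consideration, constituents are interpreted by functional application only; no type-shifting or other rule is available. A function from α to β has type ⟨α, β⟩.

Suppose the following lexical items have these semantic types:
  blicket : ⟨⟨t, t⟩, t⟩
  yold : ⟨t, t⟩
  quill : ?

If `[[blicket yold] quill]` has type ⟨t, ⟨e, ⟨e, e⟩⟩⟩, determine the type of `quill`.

At [[blicket yold] quill] (required: ⟨t, ⟨e, ⟨e, e⟩⟩⟩): [blicket yold] is t, which is not a function with range ⟨t, ⟨e, ⟨e, e⟩⟩⟩; hence quill is the functor — type ⟨t, ⟨t, ⟨e, ⟨e, e⟩⟩⟩⟩.

⟨t, ⟨t, ⟨e, ⟨e, e⟩⟩⟩⟩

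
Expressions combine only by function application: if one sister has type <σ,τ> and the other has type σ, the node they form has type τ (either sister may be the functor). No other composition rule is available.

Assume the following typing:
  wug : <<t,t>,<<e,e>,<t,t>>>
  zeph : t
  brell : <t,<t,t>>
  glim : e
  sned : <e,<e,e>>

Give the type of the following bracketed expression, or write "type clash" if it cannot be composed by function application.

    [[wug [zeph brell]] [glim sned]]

<t,t>

[zeph brell]: brell is <t,<t,t>>, zeph is t; result <t,t>.
[wug [zeph brell]]: wug is <<t,t>,<<e,e>,<t,t>>>, [zeph brell] is <t,t>; result <<e,e>,<t,t>>.
[glim sned]: sned is <e,<e,e>>, glim is e; result <e,e>.
[[wug [zeph brell]] [glim sned]]: [wug [zeph brell]] is <<e,e>,<t,t>>, [glim sned] is <e,e>; result <t,t>.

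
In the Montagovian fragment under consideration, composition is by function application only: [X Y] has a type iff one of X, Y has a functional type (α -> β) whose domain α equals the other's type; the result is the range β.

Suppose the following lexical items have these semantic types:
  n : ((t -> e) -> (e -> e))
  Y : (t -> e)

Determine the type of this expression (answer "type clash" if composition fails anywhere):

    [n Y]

At [n Y], n : ((t -> e) -> (e -> e)) takes Y : (t -> e), giving (e -> e).

(e -> e)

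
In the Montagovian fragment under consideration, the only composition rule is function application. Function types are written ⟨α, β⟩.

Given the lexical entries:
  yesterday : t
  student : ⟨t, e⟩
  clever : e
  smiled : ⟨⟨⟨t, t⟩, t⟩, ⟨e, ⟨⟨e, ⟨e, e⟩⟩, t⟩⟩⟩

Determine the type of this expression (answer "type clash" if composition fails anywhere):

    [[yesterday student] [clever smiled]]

type clash

[yesterday student]: functor student : ⟨t, e⟩, argument yesterday : t; result e.
At [clever smiled]: neither e nor ⟨⟨⟨t, t⟩, t⟩, ⟨e, ⟨⟨e, ⟨e, e⟩⟩, t⟩⟩⟩ can take the other as argument; the node is ill-typed.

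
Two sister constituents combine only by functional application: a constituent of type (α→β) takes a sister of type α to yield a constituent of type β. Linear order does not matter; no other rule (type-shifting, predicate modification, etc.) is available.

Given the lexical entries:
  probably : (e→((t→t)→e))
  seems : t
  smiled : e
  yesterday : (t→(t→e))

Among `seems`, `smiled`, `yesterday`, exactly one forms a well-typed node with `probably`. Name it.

seems : t — no; probably wants e, and seems wants nothing (atomic).
smiled — combines: probably : (e→((t→t)→e)) takes smiled : e as argument, giving ((t→t)→e).
yesterday : (t→(t→e)) — no; probably wants e, and yesterday wants t.

smiled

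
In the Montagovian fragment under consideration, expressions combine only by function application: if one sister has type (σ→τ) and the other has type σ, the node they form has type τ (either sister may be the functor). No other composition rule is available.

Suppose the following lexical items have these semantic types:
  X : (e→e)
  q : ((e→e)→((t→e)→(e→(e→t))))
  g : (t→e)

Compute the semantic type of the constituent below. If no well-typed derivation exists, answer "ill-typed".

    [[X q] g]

(e→(e→t))

[X q]: functor q : ((e→e)→((t→e)→(e→(e→t)))), argument X : (e→e); result ((t→e)→(e→(e→t))).
[[X q] g]: functor [X q] : ((t→e)→(e→(e→t))), argument g : (t→e); result (e→(e→t)).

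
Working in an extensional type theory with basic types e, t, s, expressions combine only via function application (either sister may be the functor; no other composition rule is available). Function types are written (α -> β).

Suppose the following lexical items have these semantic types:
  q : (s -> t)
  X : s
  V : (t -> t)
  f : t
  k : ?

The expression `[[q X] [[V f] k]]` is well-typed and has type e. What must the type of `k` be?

(t -> (t -> e))

[[q X] [[V f] k]] is required to be e. [q X] : t cannot yield e as functor, so [[V f] k] : (t -> e).
[[V f] k] is required to be (t -> e). [V f] : t cannot yield (t -> e) as functor, so k : (t -> (t -> e)).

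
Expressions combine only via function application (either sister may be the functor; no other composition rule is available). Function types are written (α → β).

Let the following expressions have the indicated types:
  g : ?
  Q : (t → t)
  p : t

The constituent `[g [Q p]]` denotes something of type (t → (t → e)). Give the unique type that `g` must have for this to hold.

(t → (t → (t → e)))

[g [Q p]] is required to be (t → (t → e)). [Q p] : t cannot yield (t → (t → e)) as functor, so g : (t → (t → (t → e))).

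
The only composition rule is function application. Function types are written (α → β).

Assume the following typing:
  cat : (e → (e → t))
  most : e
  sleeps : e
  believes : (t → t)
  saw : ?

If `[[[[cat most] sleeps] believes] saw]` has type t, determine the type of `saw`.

For [[[[cat most] sleeps] believes] saw] to have type t with [[[cat most] sleeps] believes] of type t, saw must be the function: saw : (t → t).

(t → t)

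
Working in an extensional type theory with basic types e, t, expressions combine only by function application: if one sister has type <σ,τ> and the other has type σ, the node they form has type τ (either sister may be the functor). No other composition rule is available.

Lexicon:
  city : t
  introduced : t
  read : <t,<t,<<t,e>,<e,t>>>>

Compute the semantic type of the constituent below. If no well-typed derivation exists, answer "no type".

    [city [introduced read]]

[introduced read]: functor read : <t,<t,<<t,e>,<e,t>>>>, argument introduced : t; result <t,<<t,e>,<e,t>>>.
[city [introduced read]]: functor [introduced read] : <t,<<t,e>,<e,t>>>, argument city : t; result <<t,e>,<e,t>>.

<<t,e>,<e,t>>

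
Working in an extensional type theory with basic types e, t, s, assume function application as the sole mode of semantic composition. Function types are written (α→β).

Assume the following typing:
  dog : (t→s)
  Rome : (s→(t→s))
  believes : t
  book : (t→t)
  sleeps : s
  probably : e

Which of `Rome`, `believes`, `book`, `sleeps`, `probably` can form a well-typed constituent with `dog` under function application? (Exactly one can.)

believes

Rome : (s→(t→s)) — dog needs t; Rome needs s; neither fits.
believes — combines: dog : (t→s) takes believes : t as argument, giving s.
book : (t→t) — dog needs t; book needs t; neither fits.
sleeps : s — dog needs t; sleeps needs nothing (atomic); neither fits.
probably : e — dog needs t; probably needs nothing (atomic); neither fits.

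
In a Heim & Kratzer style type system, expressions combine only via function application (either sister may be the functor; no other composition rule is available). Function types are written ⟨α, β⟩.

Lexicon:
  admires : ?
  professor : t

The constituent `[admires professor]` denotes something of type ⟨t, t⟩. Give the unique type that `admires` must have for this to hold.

At [admires professor] (required: ⟨t, t⟩): professor is t, which is not a function with range ⟨t, t⟩; hence admires is the functor — type ⟨t, ⟨t, t⟩⟩.

⟨t, ⟨t, t⟩⟩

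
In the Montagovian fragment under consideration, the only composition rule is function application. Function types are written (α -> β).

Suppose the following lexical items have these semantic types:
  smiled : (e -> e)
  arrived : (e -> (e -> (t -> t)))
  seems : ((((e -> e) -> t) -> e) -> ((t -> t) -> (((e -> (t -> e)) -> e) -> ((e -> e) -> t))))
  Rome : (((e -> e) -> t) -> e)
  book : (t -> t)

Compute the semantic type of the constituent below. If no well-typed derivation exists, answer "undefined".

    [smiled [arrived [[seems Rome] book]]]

At [seems Rome], seems : ((((e -> e) -> t) -> e) -> ((t -> t) -> (((e -> (t -> e)) -> e) -> ((e -> e) -> t)))) takes Rome : (((e -> e) -> t) -> e), giving ((t -> t) -> (((e -> (t -> e)) -> e) -> ((e -> e) -> t))).
At [[seems Rome] book], [seems Rome] : ((t -> t) -> (((e -> (t -> e)) -> e) -> ((e -> e) -> t))) takes book : (t -> t), giving (((e -> (t -> e)) -> e) -> ((e -> e) -> t)).
[arrived [[seems Rome] book]]: (e -> (e -> (t -> t))) with (((e -> (t -> e)) -> e) -> ((e -> e) -> t)) — neither is a function whose domain matches the other; composition fails here.

undefined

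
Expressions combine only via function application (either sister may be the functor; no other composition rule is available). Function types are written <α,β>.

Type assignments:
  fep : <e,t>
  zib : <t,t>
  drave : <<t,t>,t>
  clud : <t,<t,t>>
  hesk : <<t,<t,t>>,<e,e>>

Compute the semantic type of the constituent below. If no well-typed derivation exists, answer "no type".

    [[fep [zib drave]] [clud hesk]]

[zib drave]: functor drave : <<t,t>,t>, argument zib : <t,t>; result t.
[fep [zib drave]]: <e,t> with t — neither is a function whose domain matches the other; composition fails here.

no type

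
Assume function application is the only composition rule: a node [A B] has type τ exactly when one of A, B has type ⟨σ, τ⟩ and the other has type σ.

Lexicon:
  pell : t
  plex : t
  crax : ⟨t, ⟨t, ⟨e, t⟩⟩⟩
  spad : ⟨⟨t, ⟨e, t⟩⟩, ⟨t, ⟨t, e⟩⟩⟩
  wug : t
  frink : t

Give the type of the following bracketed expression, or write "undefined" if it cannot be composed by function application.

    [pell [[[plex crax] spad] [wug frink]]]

At [plex crax], crax : ⟨t, ⟨t, ⟨e, t⟩⟩⟩ takes plex : t, giving ⟨t, ⟨e, t⟩⟩.
At [[plex crax] spad], spad : ⟨⟨t, ⟨e, t⟩⟩, ⟨t, ⟨t, e⟩⟩⟩ takes [plex crax] : ⟨t, ⟨e, t⟩⟩, giving ⟨t, ⟨t, e⟩⟩.
[wug frink]: t with t — neither is a function whose domain matches the other; composition fails here.

undefined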